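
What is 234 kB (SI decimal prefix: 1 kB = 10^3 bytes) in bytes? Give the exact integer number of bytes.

234,000 bytes

234 × 1,000 = 234,000 bytes  (1 kB = 10^3 bytes)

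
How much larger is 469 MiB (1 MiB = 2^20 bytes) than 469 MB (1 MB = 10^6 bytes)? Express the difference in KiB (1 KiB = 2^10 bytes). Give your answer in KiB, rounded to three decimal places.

469 MiB = 469 × 1,048,576 = 491,782,144 bytes
469 MB = 469 × 1,000,000 = 469,000,000 bytes
difference = 22,782,144 bytes
22,782,144 / 1,024 = 22,248.188 KiB

22,248.188 KiB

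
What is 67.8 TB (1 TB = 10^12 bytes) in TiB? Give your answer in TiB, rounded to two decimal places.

61.66 TiB

67.8 TB × 1,000,000,000,000 bytes/TB = 67,800,000,000,000 bytes
1 TiB = 1,099,511,627,776 bytes
67,800,000,000,000 / 1,099,511,627,776 = 61.66 TiB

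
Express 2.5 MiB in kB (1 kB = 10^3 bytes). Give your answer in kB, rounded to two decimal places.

2.5 MiB = 2.5 × 2^20 bytes = 2,621,440 bytes
1 kB = 10^3 bytes = 1,000 bytes
2,621,440 / 1,000 = 2,621.44 kB

2,621.44 kB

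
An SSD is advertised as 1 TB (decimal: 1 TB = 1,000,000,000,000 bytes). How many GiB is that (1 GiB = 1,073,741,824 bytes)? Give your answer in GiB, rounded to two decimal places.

1 TB = 1 × 10^12 bytes = 1,000,000,000,000 bytes
1 GiB = 1,073,741,824 bytes
1,000,000,000,000 / 1,073,741,824 = 931.32 GiB

931.32 GiB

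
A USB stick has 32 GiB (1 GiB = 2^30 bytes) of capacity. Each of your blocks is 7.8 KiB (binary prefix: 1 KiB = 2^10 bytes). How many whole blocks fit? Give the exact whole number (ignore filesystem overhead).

Capacity: 32 GiB = 34,359,738,368 bytes
Per item: 7.8 KiB = 7,987.2 bytes
⌊34,359,738,368 / 7,987.2⌋ = 4,301,850

4,301,850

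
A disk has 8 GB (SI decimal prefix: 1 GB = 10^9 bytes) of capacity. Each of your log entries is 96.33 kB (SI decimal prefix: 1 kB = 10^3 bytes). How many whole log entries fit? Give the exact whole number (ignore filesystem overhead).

83,047

Capacity: 8 GB = 8,000,000,000 bytes
Per item: 96.33 kB = 96,330 bytes
⌊8,000,000,000 / 96,330⌋ = 83,047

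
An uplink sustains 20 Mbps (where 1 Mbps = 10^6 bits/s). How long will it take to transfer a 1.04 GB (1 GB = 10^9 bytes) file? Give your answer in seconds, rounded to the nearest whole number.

416 seconds

1.04 GB = 1,040,000,000 bytes = 8,320,000,000 bits
20 Mbps = 20,000,000 bits/s
time = 8,320,000,000 / 20,000,000 = 416 s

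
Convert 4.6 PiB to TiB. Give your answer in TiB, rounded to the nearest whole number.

4,710 TiB

4.6 PiB = 4.6 × 2^50 bytes = 5,179,139,571,476,070.4 bytes
1 TiB = 1,099,511,627,776 bytes
5,179,139,571,476,070.4 / 1,099,511,627,776 = 4,710 TiB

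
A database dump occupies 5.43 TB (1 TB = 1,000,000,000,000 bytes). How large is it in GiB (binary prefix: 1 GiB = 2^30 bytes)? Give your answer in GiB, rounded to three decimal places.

5,057.082 GiB

5.43 TB = 5.43 × 10^12 bytes = 5,430,000,000,000 bytes
1 GiB = 2^30 bytes = 1,073,741,824 bytes
5,430,000,000,000 / 1,073,741,824 = 5,057.082 GiB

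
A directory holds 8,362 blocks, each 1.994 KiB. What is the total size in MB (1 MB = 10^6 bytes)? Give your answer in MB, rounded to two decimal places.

Total = 8,362 × 1.994 KiB = 16673.828 KiB
= 16673.828 × 1,024 bytes = 17,073,999.872 bytes
1 MB = 1,000,000 bytes
17,073,999.872 / 1,000,000 = 17.07 MB

17.07 MB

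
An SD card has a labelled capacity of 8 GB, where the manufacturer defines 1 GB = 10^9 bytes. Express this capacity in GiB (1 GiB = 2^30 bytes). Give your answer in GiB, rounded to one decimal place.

8 GB = 8 × 10^9 bytes = 8,000,000,000 bytes
1 GiB = 2^30 bytes = 1,073,741,824 bytes
8,000,000,000 / 1,073,741,824 = 7.5 GiB

7.5 GiB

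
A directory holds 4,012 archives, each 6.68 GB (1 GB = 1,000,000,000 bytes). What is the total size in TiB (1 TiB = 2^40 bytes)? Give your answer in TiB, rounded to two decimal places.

24.37 TiB

Total = 4,012 × 6.68 GB = 26800.16 GB
= 26800.16 × 1,000,000,000 bytes = 26,800,160,000,000 bytes
1 TiB = 1,099,511,627,776 bytes
26,800,160,000,000 / 1,099,511,627,776 = 24.37 TiB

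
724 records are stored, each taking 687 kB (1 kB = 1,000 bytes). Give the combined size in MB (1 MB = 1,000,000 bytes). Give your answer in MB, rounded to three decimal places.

Total = 724 × 687 kB = 497,388 kB
= 497,388 × 1,000 bytes = 497,388,000 bytes
1 MB = 1,000,000 bytes
497,388,000 / 1,000,000 = 497.388 MB

497.388 MB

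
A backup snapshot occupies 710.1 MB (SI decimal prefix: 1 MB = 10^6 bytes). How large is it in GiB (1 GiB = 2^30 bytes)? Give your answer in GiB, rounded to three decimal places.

0.661 GiB

710.1 MB = 710.1 × 10^6 bytes = 710,100,000 bytes
1 GiB = 2^30 bytes = 1,073,741,824 bytes
710,100,000 / 1,073,741,824 = 0.661 GiB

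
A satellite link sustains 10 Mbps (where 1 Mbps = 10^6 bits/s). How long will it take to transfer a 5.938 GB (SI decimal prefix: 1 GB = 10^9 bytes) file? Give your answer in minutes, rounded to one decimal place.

79.2 minutes

5.938 GB = 5,938,000,000 bytes = 47,504,000,000 bits
10 Mbps = 10,000,000 bits/s
time = 47,504,000,000 / 10,000,000 = 4,750.40 s
4,750.40 s / 60 = 79.2 minutes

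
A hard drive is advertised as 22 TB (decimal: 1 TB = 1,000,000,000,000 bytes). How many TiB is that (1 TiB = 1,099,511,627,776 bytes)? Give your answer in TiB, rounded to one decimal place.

22 TB × 1,000,000,000,000 bytes/TB = 22,000,000,000,000 bytes
1 TiB = 1,099,511,627,776 bytes
22,000,000,000,000 / 1,099,511,627,776 = 20.0 TiB

20.0 TiB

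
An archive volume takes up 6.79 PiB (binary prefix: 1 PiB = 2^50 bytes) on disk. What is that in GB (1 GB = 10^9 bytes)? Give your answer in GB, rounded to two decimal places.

6.79 PiB = 6.79 × 2^50 bytes = 7,644,860,367,461,416.96 bytes
1 GB = 10^9 bytes = 1,000,000,000 bytes
7,644,860,367,461,416.96 / 1,000,000,000 = 7,644,860.37 GB

7,644,860.37 GB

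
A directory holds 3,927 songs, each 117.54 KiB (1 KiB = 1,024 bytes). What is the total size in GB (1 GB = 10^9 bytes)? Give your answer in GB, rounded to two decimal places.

Total = 3,927 × 117.54 KiB = 461579.58 KiB
= 461579.58 × 1,024 bytes = 472,657,489.92 bytes
1 GB = 1,000,000,000 bytes
472,657,489.92 / 1,000,000,000 = 0.47 GB

0.47 GB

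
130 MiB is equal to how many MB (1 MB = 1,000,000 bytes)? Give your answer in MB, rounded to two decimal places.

130 MiB × 1,048,576 bytes/MiB = 136,314,880 bytes
1 MB = 10^6 bytes = 1,000,000 bytes
136,314,880 / 1,000,000 = 136.31 MB

136.31 MB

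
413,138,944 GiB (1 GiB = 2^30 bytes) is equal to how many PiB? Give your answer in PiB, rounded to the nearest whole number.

413,138,944 GiB = 413,138,944 × 2^30 bytes = 443,604,563,295,993,856 bytes
1 PiB = 1,125,899,906,842,624 bytes
443,604,563,295,993,856 / 1,125,899,906,842,624 = 394 PiB

394 PiB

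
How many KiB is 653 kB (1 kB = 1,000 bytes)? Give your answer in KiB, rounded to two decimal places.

653 kB × 1,000 bytes/kB = 653,000 bytes
1 KiB = 2^10 bytes = 1,024 bytes
653,000 / 1,024 = 637.70 KiB

637.70 KiB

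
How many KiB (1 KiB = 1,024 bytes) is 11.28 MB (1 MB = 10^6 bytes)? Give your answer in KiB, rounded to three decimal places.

11,015.625 KiB

11.28 MB = 11.28 × 10^6 bytes = 11,280,000 bytes
1 KiB = 1,024 bytes
11,280,000 / 1,024 = 11,015.625 KiB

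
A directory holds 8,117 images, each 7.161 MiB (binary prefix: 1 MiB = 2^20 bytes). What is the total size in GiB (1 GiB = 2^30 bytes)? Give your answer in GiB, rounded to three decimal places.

Total = 8,117 × 7.161 MiB = 58125.837 MiB
= 58125.837 × 1,048,576 bytes = 60,949,357,658.112 bytes
1 GiB = 1,073,741,824 bytes
60,949,357,658.112 / 1,073,741,824 = 56.764 GiB

56.764 GiB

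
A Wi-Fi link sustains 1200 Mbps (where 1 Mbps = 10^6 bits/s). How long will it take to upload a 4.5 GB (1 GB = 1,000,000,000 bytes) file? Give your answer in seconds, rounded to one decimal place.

30.0 seconds

4.5 GB = 4,500,000,000 bytes = 36,000,000,000 bits
1200 Mbps = 1,200,000,000 bits/s
time = 36,000,000,000 / 1,200,000,000 = 30.0 s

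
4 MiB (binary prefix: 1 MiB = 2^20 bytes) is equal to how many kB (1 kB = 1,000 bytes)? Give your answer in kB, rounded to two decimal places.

4 MiB × 1,048,576 bytes/MiB = 4,194,304 bytes
1 kB = 1,000 bytes
4,194,304 / 1,000 = 4,194.30 kB

4,194.30 kB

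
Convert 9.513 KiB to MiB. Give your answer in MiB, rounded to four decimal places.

9.513 KiB × 1,024 bytes/KiB = 9,741.312 bytes
1 MiB = 2^20 bytes = 1,048,576 bytes
9,741.312 / 1,048,576 = 0.0093 MiB

0.0093 MiB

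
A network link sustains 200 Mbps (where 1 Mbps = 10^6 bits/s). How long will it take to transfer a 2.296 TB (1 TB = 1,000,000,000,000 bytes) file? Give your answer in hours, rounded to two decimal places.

2.296 TB = 2,296,000,000,000 bytes = 18,368,000,000,000 bits
200 Mbps = 200,000,000 bits/s
time = 18,368,000,000,000 / 200,000,000 = 91,840.0000 s
91,840.0000 s / 3600 = 25.51 hours

25.51 hours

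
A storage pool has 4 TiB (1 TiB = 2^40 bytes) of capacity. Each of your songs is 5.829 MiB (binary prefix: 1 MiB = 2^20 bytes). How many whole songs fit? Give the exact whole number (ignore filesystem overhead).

Capacity: 4 TiB = 4,398,046,511,104 bytes
Per item: 5.829 MiB = 6,112,149.504 bytes
⌊4,398,046,511,104 / 6,112,149.504⌋ = 719,558

719,558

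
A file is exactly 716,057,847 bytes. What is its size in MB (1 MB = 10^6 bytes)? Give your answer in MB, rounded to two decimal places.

716,057,847 bytes given.
1 MB = 10^6 bytes = 1,000,000 bytes
716,057,847 / 1,000,000 = 716.06 MB

716.06 MB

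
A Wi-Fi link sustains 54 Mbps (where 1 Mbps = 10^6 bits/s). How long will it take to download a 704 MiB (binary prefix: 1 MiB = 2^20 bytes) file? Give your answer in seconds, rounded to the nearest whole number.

704 MiB = 738,197,504 bytes = 5,905,580,032 bits
54 Mbps = 54,000,000 bits/s
time = 5,905,580,032 / 54,000,000 = 109 s

109 seconds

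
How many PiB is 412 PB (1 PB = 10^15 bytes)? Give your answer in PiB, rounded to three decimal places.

412 PB = 412 × 10^15 bytes = 412,000,000,000,000,000 bytes
1 PiB = 2^50 bytes = 1,125,899,906,842,624 bytes
412,000,000,000,000,000 / 1,125,899,906,842,624 = 365.930 PiB

365.930 PiB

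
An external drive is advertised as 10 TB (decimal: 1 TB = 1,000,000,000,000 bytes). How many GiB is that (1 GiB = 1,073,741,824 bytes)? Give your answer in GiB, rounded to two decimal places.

10 TB = 10 × 10^12 bytes = 10,000,000,000,000 bytes
1 GiB = 2^30 bytes = 1,073,741,824 bytes
10,000,000,000,000 / 1,073,741,824 = 9,313.23 GiB

9,313.23 GiB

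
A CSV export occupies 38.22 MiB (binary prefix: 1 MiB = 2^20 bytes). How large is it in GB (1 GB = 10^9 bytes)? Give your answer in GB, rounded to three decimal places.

0.040 GB

38.22 MiB × 1,048,576 bytes/MiB = 40,076,574.72 bytes
1 GB = 1,000,000,000 bytes
40,076,574.72 / 1,000,000,000 = 0.040 GB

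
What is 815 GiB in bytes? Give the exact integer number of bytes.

875,099,586,560 bytes

815 × 1,073,741,824 = 875,099,586,560 bytes  (1 GiB = 2^30 bytes)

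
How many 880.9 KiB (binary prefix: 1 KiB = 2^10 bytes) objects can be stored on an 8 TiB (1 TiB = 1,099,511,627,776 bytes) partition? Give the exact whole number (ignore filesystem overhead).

Capacity: 8 TiB = 8,796,093,022,208 bytes
Per item: 880.9 KiB = 902,041.6 bytes
⌊8,796,093,022,208 / 902,041.6⌋ = 9,751,316

9,751,316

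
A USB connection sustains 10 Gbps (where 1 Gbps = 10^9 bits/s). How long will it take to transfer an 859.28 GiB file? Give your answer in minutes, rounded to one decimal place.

12.3 minutes

859.28 GiB = 922,644,874,526.72 bytes = 7,381,158,996,213.76 bits
10 Gbps = 10,000,000,000 bits/s
time = 7,381,158,996,213.76 / 10,000,000,000 = 738.12 s
738.12 s / 60 = 12.3 minutes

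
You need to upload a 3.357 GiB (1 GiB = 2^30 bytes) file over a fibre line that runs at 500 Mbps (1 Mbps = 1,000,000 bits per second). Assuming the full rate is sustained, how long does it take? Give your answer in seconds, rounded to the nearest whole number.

58 seconds

3.357 GiB = 3,604,551,303.168 bytes = 28,836,410,425.344 bits
500 Mbps = 500,000,000 bits/s
time = 28,836,410,425.344 / 500,000,000 = 58 s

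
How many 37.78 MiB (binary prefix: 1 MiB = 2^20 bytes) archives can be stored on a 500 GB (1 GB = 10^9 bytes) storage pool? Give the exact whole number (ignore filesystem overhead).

Capacity: 500 GB = 500,000,000,000 bytes
Per item: 37.78 MiB = 39,615,201.28 bytes
⌊500,000,000,000 / 39,615,201.28⌋ = 12,621

12,621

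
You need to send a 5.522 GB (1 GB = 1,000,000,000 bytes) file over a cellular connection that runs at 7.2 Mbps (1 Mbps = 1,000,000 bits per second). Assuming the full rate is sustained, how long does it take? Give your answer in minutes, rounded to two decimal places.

5.522 GB = 5,522,000,000 bytes = 44,176,000,000 bits
7.2 Mbps = 7,200,000 bits/s
time = 44,176,000,000 / 7,200,000 = 6,135.556 s
6,135.556 s / 60 = 102.26 minutes

102.26 minutes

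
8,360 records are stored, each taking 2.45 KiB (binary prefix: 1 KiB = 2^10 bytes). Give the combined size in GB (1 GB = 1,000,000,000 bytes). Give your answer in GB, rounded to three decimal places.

Total = 8,360 × 2.45 KiB = 20,482 KiB
= 20,482 × 1,024 bytes = 20,973,568 bytes
1 GB = 1,000,000,000 bytes
20,973,568 / 1,000,000,000 = 0.021 GB

0.021 GB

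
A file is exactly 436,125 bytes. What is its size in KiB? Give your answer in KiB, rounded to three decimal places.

436,125 bytes given.
1 KiB = 1,024 bytes
436,125 / 1,024 = 425.903 KiB

425.903 KiB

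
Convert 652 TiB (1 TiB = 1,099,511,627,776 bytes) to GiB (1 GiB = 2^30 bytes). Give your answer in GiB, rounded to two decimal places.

652 TiB = 652 × 2^40 bytes = 716,881,581,309,952 bytes
1 GiB = 2^30 bytes = 1,073,741,824 bytes
716,881,581,309,952 / 1,073,741,824 = 667,648.00 GiB

667,648.00 GiB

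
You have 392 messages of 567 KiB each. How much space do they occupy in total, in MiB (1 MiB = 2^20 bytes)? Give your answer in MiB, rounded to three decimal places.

217.055 MiB

Total = 392 × 567 KiB = 222,264 KiB
= 222,264 × 1,024 bytes = 227,598,336 bytes
1 MiB = 1,048,576 bytes
227,598,336 / 1,048,576 = 217.055 MiB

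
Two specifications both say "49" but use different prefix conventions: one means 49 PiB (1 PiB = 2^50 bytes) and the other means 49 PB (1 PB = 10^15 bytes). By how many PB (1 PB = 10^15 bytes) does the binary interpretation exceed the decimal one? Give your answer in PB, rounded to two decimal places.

6.17 PB

49 PiB = 49 × 1,125,899,906,842,624 = 55,169,095,435,288,576 bytes
49 PB = 49 × 1,000,000,000,000,000 = 49,000,000,000,000,000 bytes
difference = 6,169,095,435,288,576 bytes
6,169,095,435,288,576 / 1,000,000,000,000,000 = 6.17 PB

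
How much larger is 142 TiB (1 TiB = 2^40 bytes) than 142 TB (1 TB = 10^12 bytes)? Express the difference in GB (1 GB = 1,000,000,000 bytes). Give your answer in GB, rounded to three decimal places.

142 TiB = 142 × 1,099,511,627,776 = 156,130,651,144,192 bytes
142 TB = 142 × 1,000,000,000,000 = 142,000,000,000,000 bytes
difference = 14,130,651,144,192 bytes
14,130,651,144,192 / 1,000,000,000 = 14,130.651 GB

14,130.651 GB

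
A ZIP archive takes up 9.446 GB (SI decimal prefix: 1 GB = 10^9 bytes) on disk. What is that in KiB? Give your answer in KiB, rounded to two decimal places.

9.446 GB = 9.446 × 10^9 bytes = 9,446,000,000 bytes
1 KiB = 1,024 bytes
9,446,000,000 / 1,024 = 9,224,609.38 KiB

9,224,609.38 KiB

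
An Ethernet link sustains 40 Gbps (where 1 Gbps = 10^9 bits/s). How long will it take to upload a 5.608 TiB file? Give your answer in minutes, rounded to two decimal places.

20.55 minutes

5.608 TiB = 6,166,061,208,567.808 bytes = 49,328,489,668,542.464 bits
40 Gbps = 40,000,000,000 bits/s
time = 49,328,489,668,542.464 / 40,000,000,000 = 1,233.212 s
1,233.212 s / 60 = 20.55 minutes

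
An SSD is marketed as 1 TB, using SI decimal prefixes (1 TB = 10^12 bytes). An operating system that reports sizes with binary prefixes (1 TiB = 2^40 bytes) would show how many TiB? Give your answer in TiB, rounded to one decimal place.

0.9 TiB

1 TB = 1 × 10^12 bytes = 1,000,000,000,000 bytes
1 TiB = 2^40 bytes = 1,099,511,627,776 bytes
1,000,000,000,000 / 1,099,511,627,776 = 0.9 TiB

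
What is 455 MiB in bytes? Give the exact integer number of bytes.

455 × 1,048,576 = 477,102,080 bytes

477,102,080 bytes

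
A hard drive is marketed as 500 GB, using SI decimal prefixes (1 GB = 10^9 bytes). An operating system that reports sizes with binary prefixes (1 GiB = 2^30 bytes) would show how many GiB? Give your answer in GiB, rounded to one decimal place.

500 GB = 500 × 10^9 bytes = 500,000,000,000 bytes
1 GiB = 1,073,741,824 bytes
500,000,000,000 / 1,073,741,824 = 465.7 GiB

465.7 GiB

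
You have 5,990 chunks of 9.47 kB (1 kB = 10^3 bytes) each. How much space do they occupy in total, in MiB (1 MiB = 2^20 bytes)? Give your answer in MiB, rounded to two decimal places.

Total = 5,990 × 9.47 kB = 56725.3 kB
= 56725.3 × 1,000 bytes = 56,725,300 bytes
1 MiB = 1,048,576 bytes
56,725,300 / 1,048,576 = 54.10 MiB

54.10 MiB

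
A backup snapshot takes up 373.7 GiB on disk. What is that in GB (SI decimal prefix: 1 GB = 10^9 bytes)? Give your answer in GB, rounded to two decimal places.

373.7 GiB × 1,073,741,824 bytes/GiB = 401,257,319,628.8 bytes
1 GB = 1,000,000,000 bytes
401,257,319,628.8 / 1,000,000,000 = 401.26 GB

401.26 GB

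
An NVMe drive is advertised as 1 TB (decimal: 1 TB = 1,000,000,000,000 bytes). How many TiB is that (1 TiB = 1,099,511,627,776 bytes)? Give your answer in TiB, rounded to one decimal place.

0.9 TiB

1 TB × 1,000,000,000,000 bytes/TB = 1,000,000,000,000 bytes
1 TiB = 1,099,511,627,776 bytes
1,000,000,000,000 / 1,099,511,627,776 = 0.9 TiB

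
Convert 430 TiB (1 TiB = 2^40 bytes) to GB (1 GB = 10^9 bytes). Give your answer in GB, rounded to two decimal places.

430 TiB = 430 × 2^40 bytes = 472,789,999,943,680 bytes
1 GB = 10^9 bytes = 1,000,000,000 bytes
472,789,999,943,680 / 1,000,000,000 = 472,790.00 GB

472,790.00 GB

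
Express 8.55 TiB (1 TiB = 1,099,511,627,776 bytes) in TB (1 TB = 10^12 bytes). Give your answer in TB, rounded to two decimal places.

9.40 TB

8.55 TiB = 8.55 × 2^40 bytes = 9,400,824,417,484.8 bytes
1 TB = 1,000,000,000,000 bytes
9,400,824,417,484.8 / 1,000,000,000,000 = 9.40 TB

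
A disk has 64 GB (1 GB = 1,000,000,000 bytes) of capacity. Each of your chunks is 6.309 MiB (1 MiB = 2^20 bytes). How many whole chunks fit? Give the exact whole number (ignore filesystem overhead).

Capacity: 64 GB = 64,000,000,000 bytes
Per item: 6.309 MiB = 6,615,465.984 bytes
⌊64,000,000,000 / 6,615,465.984⌋ = 9,674

9,674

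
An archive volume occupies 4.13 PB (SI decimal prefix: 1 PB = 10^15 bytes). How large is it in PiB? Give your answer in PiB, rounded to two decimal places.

3.67 PiB

4.13 PB = 4.13 × 10^15 bytes = 4,130,000,000,000,000 bytes
1 PiB = 2^50 bytes = 1,125,899,906,842,624 bytes
4,130,000,000,000,000 / 1,125,899,906,842,624 = 3.67 PiB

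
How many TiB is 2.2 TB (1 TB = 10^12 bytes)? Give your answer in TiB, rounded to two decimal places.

2.00 TiB

2.2 TB = 2.2 × 10^12 bytes = 2,200,000,000,000 bytes
1 TiB = 1,099,511,627,776 bytes
2,200,000,000,000 / 1,099,511,627,776 = 2.00 TiB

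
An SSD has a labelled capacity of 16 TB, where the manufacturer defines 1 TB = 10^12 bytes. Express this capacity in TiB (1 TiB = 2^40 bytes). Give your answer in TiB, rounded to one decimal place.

16 TB = 16 × 10^12 bytes = 16,000,000,000,000 bytes
1 TiB = 2^40 bytes = 1,099,511,627,776 bytes
16,000,000,000,000 / 1,099,511,627,776 = 14.6 TiB

14.6 TiB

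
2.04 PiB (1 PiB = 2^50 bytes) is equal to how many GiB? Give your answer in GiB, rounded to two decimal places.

2.04 PiB = 2.04 × 2^50 bytes = 2,296,835,809,958,952.96 bytes
1 GiB = 2^30 bytes = 1,073,741,824 bytes
2,296,835,809,958,952.96 / 1,073,741,824 = 2,139,095.04 GiB

2,139,095.04 GiB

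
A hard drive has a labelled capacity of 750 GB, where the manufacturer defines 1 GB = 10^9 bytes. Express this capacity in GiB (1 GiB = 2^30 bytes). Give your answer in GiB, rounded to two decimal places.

698.49 GiB

750 GB × 1,000,000,000 bytes/GB = 750,000,000,000 bytes
1 GiB = 2^30 bytes = 1,073,741,824 bytes
750,000,000,000 / 1,073,741,824 = 698.49 GiB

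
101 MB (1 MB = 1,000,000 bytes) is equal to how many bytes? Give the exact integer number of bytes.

101,000,000 bytes

101 × 1,000,000 = 101,000,000 bytes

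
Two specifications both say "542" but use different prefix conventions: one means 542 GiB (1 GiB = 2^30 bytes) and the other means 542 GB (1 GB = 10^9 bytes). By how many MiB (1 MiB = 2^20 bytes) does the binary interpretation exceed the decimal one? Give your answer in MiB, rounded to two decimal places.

542 GiB = 542 × 1,073,741,824 = 581,968,068,608 bytes
542 GB = 542 × 1,000,000,000 = 542,000,000,000 bytes
difference = 39,968,068,608 bytes
39,968,068,608 / 1,048,576 = 38,116.52 MiB

38,116.52 MiB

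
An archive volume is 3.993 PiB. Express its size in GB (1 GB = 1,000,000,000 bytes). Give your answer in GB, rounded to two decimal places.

3.993 PiB = 3.993 × 2^50 bytes = 4,495,718,328,022,597.632 bytes
1 GB = 10^9 bytes = 1,000,000,000 bytes
4,495,718,328,022,597.632 / 1,000,000,000 = 4,495,718.33 GB

4,495,718.33 GB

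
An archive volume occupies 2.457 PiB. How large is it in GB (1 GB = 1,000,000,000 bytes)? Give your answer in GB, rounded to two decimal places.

2,766,336.07 GB

2.457 PiB = 2.457 × 2^50 bytes = 2,766,336,071,112,327.168 bytes
1 GB = 10^9 bytes = 1,000,000,000 bytes
2,766,336,071,112,327.168 / 1,000,000,000 = 2,766,336.07 GB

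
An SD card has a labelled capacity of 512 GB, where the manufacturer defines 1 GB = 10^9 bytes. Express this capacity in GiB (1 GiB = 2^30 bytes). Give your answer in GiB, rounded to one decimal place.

476.8 GiB

512 GB = 512 × 10^9 bytes = 512,000,000,000 bytes
1 GiB = 1,073,741,824 bytes
512,000,000,000 / 1,073,741,824 = 476.8 GiB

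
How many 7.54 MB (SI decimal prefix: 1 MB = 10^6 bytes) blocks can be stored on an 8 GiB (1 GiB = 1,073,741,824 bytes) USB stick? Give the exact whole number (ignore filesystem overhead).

Capacity: 8 GiB = 8,589,934,592 bytes
Per item: 7.54 MB = 7,540,000 bytes
⌊8,589,934,592 / 7,540,000⌋ = 1,139

1,139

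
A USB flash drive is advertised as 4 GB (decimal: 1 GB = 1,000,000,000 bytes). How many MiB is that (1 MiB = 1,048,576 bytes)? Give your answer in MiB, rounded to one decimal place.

4 GB × 1,000,000,000 bytes/GB = 4,000,000,000 bytes
1 MiB = 1,048,576 bytes
4,000,000,000 / 1,048,576 = 3,814.7 MiB

3,814.7 MiB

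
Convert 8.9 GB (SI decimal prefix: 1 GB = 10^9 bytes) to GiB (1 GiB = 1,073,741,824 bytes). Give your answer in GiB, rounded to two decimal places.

8.9 GB = 8.9 × 10^9 bytes = 8,900,000,000 bytes
1 GiB = 2^30 bytes = 1,073,741,824 bytes
8,900,000,000 / 1,073,741,824 = 8.29 GiB

8.29 GiB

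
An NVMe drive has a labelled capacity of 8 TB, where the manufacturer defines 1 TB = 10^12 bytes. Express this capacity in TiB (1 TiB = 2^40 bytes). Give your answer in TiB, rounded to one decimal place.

8 TB × 1,000,000,000,000 bytes/TB = 8,000,000,000,000 bytes
1 TiB = 1,099,511,627,776 bytes
8,000,000,000,000 / 1,099,511,627,776 = 7.3 TiB

7.3 TiB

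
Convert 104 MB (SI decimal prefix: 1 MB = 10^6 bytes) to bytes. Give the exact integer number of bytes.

104,000,000 bytes

104 × 1,000,000 = 104,000,000 bytes  (1 MB = 10^6 bytes)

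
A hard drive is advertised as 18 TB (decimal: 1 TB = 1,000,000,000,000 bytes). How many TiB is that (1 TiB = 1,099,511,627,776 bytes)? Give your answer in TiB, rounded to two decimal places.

16.37 TiB

18 TB × 1,000,000,000,000 bytes/TB = 18,000,000,000,000 bytes
1 TiB = 1,099,511,627,776 bytes
18,000,000,000,000 / 1,099,511,627,776 = 16.37 TiB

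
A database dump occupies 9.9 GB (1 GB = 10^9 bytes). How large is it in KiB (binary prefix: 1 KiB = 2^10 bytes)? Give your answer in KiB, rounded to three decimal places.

9.9 GB = 9.9 × 10^9 bytes = 9,900,000,000 bytes
1 KiB = 2^10 bytes = 1,024 bytes
9,900,000,000 / 1,024 = 9,667,968.750 KiB

9,667,968.750 KiB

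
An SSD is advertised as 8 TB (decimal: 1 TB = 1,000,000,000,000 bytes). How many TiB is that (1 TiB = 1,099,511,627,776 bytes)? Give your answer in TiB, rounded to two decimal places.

7.28 TiB

8 TB = 8 × 10^12 bytes = 8,000,000,000,000 bytes
1 TiB = 2^40 bytes = 1,099,511,627,776 bytes
8,000,000,000,000 / 1,099,511,627,776 = 7.28 TiB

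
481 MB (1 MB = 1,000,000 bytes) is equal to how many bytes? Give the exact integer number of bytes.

481,000,000 bytes

481 × 1,000,000 = 481,000,000 bytes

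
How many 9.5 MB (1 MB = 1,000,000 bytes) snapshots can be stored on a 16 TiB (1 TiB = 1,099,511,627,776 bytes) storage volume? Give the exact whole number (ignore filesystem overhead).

1,851,809

Capacity: 16 TiB = 17,592,186,044,416 bytes
Per item: 9.5 MB = 9,500,000 bytes
⌊17,592,186,044,416 / 9,500,000⌋ = 1,851,809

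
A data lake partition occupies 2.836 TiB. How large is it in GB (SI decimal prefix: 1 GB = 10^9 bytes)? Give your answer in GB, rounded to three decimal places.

3,118.215 GB

2.836 TiB × 1,099,511,627,776 bytes/TiB = 3,118,214,976,372.736 bytes
1 GB = 1,000,000,000 bytes
3,118,214,976,372.736 / 1,000,000,000 = 3,118.215 GB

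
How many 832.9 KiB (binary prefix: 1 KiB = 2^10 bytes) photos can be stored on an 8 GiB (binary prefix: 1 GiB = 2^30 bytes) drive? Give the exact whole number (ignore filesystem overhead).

10,071

Capacity: 8 GiB = 8,589,934,592 bytes
Per item: 832.9 KiB = 852,889.6 bytes
⌊8,589,934,592 / 852,889.6⌋ = 10,071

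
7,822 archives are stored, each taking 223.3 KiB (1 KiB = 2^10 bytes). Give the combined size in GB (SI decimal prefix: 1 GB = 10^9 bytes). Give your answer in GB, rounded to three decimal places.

Total = 7,822 × 223.3 KiB = 1746652.6 KiB
= 1746652.6 × 1,024 bytes = 1,788,572,262.4 bytes
1 GB = 1,000,000,000 bytes
1,788,572,262.4 / 1,000,000,000 = 1.789 GB

1.789 GB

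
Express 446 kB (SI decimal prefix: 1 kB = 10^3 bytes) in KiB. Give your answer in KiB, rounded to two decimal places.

435.55 KiB

446 kB × 1,000 bytes/kB = 446,000 bytes
1 KiB = 2^10 bytes = 1,024 bytes
446,000 / 1,024 = 435.55 KiB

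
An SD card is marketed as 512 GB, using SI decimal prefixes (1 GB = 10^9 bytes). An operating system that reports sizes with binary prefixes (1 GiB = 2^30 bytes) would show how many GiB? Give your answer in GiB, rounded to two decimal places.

476.84 GiB

512 GB = 512 × 10^9 bytes = 512,000,000,000 bytes
1 GiB = 2^30 bytes = 1,073,741,824 bytes
512,000,000,000 / 1,073,741,824 = 476.84 GiB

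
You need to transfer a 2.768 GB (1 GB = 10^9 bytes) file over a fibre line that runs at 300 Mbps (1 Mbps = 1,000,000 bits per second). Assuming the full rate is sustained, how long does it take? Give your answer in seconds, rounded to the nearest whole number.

2.768 GB = 2,768,000,000 bytes = 22,144,000,000 bits
300 Mbps = 300,000,000 bits/s
time = 22,144,000,000 / 300,000,000 = 74 s

74 seconds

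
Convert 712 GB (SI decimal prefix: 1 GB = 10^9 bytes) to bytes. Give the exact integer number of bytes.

712,000,000,000 bytes

712 × 1,000,000,000 = 712,000,000,000 bytes  (1 GB = 10^9 bytes)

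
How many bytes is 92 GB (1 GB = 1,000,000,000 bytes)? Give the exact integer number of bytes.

92,000,000,000 bytes

92 × 1,000,000,000 = 92,000,000,000 bytes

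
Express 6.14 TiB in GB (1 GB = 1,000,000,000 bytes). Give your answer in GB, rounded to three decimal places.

6.14 TiB × 1,099,511,627,776 bytes/TiB = 6,751,001,394,544.64 bytes
1 GB = 1,000,000,000 bytes
6,751,001,394,544.64 / 1,000,000,000 = 6,751.001 GB

6,751.001 GB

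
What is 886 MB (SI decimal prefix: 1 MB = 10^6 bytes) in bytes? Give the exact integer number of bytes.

886 × 1,000,000 = 886,000,000 bytes

886,000,000 bytes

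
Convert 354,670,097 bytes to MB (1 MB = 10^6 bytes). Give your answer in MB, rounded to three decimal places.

354,670,097 bytes given.
1 MB = 10^6 bytes = 1,000,000 bytes
354,670,097 / 1,000,000 = 354.670 MB

354.670 MB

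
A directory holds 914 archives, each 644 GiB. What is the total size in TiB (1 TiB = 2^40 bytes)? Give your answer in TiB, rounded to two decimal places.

574.82 TiB

Total = 914 × 644 GiB = 588,616 GiB
= 588,616 × 1,073,741,824 bytes = 632,021,617,475,584 bytes
1 TiB = 1,099,511,627,776 bytes
632,021,617,475,584 / 1,099,511,627,776 = 574.82 TiB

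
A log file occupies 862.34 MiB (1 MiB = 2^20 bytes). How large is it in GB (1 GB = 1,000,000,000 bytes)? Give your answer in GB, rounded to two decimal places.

0.90 GB

862.34 MiB = 862.34 × 2^20 bytes = 904,229,027.84 bytes
1 GB = 10^9 bytes = 1,000,000,000 bytes
904,229,027.84 / 1,000,000,000 = 0.90 GB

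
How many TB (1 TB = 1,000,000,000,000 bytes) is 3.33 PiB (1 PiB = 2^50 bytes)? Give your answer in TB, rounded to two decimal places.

3,749.25 TB

3.33 PiB = 3.33 × 2^50 bytes = 3,749,246,689,785,937.92 bytes
1 TB = 10^12 bytes = 1,000,000,000,000 bytes
3,749,246,689,785,937.92 / 1,000,000,000,000 = 3,749.25 TB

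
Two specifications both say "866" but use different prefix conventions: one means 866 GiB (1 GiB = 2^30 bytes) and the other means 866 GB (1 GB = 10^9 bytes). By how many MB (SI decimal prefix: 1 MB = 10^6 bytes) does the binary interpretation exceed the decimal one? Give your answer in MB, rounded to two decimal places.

866 GiB = 866 × 1,073,741,824 = 929,860,419,584 bytes
866 GB = 866 × 1,000,000,000 = 866,000,000,000 bytes
difference = 63,860,419,584 bytes
63,860,419,584 / 1,000,000 = 63,860.42 MB

63,860.42 MB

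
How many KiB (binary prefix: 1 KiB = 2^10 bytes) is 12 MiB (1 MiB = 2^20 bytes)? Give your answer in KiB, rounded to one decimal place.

12,288.0 KiB

12 MiB = 12 × 2^20 bytes = 12,582,912 bytes
1 KiB = 1,024 bytes
12,582,912 / 1,024 = 12,288.0 KiB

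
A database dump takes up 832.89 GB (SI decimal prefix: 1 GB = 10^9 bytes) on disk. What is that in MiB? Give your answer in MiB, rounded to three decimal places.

794,305.801 MiB

832.89 GB = 832.89 × 10^9 bytes = 832,890,000,000 bytes
1 MiB = 2^20 bytes = 1,048,576 bytes
832,890,000,000 / 1,048,576 = 794,305.801 MiB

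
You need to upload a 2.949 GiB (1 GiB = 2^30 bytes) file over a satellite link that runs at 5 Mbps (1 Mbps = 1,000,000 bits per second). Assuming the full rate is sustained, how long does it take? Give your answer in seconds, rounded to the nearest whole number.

5,066 seconds

2.949 GiB = 3,166,464,638.976 bytes = 25,331,717,111.808 bits
5 Mbps = 5,000,000 bits/s
time = 25,331,717,111.808 / 5,000,000 = 5,066 s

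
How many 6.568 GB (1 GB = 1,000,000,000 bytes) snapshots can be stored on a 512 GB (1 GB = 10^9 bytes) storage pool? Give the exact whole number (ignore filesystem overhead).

Capacity: 512 GB = 512,000,000,000 bytes
Per item: 6.568 GB = 6,568,000,000 bytes
⌊512,000,000,000 / 6,568,000,000⌋ = 77

77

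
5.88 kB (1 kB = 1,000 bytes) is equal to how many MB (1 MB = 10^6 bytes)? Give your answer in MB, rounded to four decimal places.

0.0059 MB

5.88 kB = 5.88 × 10^3 bytes = 5,880 bytes
1 MB = 10^6 bytes = 1,000,000 bytes
5,880 / 1,000,000 = 0.0059 MB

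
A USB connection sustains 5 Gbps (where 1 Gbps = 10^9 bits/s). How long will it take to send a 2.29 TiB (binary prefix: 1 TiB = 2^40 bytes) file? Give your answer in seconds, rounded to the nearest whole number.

2.29 TiB = 2,517,881,627,607.04 bytes = 20,143,053,020,856.32 bits
5 Gbps = 5,000,000,000 bits/s
time = 20,143,053,020,856.32 / 5,000,000,000 = 4,029 s

4,029 seconds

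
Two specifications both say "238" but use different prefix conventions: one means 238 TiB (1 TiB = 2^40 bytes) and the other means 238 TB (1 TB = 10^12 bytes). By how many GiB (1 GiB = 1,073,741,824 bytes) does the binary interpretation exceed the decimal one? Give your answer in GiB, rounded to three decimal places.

22,057.227 GiB

238 TiB = 238 × 1,099,511,627,776 = 261,683,767,410,688 bytes
238 TB = 238 × 1,000,000,000,000 = 238,000,000,000,000 bytes
difference = 23,683,767,410,688 bytes
23,683,767,410,688 / 1,073,741,824 = 22,057.227 GiB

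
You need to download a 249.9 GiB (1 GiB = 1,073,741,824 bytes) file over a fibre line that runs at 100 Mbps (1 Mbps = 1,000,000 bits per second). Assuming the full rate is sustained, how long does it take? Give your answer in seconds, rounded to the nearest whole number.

249.9 GiB = 268,328,081,817.6 bytes = 2,146,624,654,540.8 bits
100 Mbps = 100,000,000 bits/s
time = 2,146,624,654,540.8 / 100,000,000 = 21,466 s

21,466 seconds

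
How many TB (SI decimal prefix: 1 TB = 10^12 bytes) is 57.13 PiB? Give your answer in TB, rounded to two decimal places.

57.13 PiB × 1,125,899,906,842,624 bytes/PiB = 64,322,661,677,919,109.12 bytes
1 TB = 10^12 bytes = 1,000,000,000,000 bytes
64,322,661,677,919,109.12 / 1,000,000,000,000 = 64,322.66 TB

64,322.66 TB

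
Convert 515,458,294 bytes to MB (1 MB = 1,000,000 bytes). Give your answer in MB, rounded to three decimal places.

515.458 MB

515,458,294 bytes given.
1 MB = 1,000,000 bytes
515,458,294 / 1,000,000 = 515.458 MB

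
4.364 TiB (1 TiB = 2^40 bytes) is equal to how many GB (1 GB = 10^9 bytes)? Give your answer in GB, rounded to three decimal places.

4,798.269 GB

4.364 TiB = 4.364 × 2^40 bytes = 4,798,268,743,614.464 bytes
1 GB = 1,000,000,000 bytes
4,798,268,743,614.464 / 1,000,000,000 = 4,798.269 GB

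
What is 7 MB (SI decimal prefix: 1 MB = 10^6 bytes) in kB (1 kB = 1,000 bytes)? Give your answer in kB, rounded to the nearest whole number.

7,000 kB

7 MB × 1,000,000 bytes/MB = 7,000,000 bytes
1 kB = 1,000 bytes
7,000,000 / 1,000 = 7,000 kB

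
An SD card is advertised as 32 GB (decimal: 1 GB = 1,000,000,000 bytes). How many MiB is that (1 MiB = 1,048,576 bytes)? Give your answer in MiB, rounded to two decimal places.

32 GB = 32 × 10^9 bytes = 32,000,000,000 bytes
1 MiB = 2^20 bytes = 1,048,576 bytes
32,000,000,000 / 1,048,576 = 30,517.58 MiB

30,517.58 MiB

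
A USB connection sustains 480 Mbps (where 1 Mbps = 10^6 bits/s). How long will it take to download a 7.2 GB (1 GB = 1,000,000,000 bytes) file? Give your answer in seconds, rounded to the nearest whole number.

7.2 GB = 7,200,000,000 bytes = 57,600,000,000 bits
480 Mbps = 480,000,000 bits/s
time = 57,600,000,000 / 480,000,000 = 120 s

120 seconds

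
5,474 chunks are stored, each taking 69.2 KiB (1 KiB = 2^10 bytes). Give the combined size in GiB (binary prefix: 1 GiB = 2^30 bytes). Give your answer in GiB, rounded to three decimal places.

0.361 GiB

Total = 5,474 × 69.2 KiB = 378800.8 KiB
= 378800.8 × 1,024 bytes = 387,892,019.2 bytes
1 GiB = 1,073,741,824 bytes
387,892,019.2 / 1,073,741,824 = 0.361 GiB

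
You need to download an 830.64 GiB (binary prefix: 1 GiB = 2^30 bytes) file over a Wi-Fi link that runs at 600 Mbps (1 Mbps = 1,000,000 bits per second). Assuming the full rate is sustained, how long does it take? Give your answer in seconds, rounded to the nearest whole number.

11,892 seconds

830.64 GiB = 891,892,908,687.36 bytes = 7,135,143,269,498.88 bits
600 Mbps = 600,000,000 bits/s
time = 7,135,143,269,498.88 / 600,000,000 = 11,892 s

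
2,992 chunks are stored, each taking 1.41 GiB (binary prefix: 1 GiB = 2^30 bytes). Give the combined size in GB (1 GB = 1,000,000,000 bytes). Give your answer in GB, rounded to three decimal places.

4,529.816 GB

Total = 2,992 × 1.41 GiB = 4218.72 GiB
= 4218.72 × 1,073,741,824 bytes = 4,529,816,107,745.28 bytes
1 GB = 1,000,000,000 bytes
4,529,816,107,745.28 / 1,000,000,000 = 4,529.816 GB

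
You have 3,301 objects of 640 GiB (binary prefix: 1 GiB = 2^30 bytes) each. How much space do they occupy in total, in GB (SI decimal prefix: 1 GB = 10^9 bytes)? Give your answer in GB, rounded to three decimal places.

Total = 3,301 × 640 GiB = 2,112,640 GiB
= 2,112,640 × 1,073,741,824 bytes = 2,268,429,927,055,360 bytes
1 GB = 1,000,000,000 bytes
2,268,429,927,055,360 / 1,000,000,000 = 2,268,429.927 GB

2,268,429.927 GB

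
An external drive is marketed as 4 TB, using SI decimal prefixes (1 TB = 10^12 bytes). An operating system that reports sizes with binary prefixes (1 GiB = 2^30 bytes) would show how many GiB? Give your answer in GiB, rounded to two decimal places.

3,725.29 GiB

4 TB = 4 × 10^12 bytes = 4,000,000,000,000 bytes
1 GiB = 1,073,741,824 bytes
4,000,000,000,000 / 1,073,741,824 = 3,725.29 GiB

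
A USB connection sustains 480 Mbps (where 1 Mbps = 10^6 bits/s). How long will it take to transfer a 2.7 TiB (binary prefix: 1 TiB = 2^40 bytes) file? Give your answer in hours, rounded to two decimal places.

13.74 hours

2.7 TiB = 2,968,681,394,995.2 bytes = 23,749,451,159,961.6 bits
480 Mbps = 480,000,000 bits/s
time = 23,749,451,159,961.6 / 480,000,000 = 49,478.0232 s
49,478.0232 s / 3600 = 13.74 hours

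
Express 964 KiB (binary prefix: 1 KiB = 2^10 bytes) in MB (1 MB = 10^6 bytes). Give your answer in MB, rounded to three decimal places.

0.987 MB

964 KiB = 964 × 2^10 bytes = 987,136 bytes
1 MB = 10^6 bytes = 1,000,000 bytes
987,136 / 1,000,000 = 0.987 MB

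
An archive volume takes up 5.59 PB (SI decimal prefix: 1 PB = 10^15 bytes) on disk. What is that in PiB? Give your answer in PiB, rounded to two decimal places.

4.96 PiB

5.59 PB × 1,000,000,000,000,000 bytes/PB = 5,590,000,000,000,000 bytes
1 PiB = 2^50 bytes = 1,125,899,906,842,624 bytes
5,590,000,000,000,000 / 1,125,899,906,842,624 = 4.96 PiB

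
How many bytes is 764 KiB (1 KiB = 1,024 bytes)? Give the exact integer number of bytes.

782,336 bytes

764 × 1,024 = 782,336 bytes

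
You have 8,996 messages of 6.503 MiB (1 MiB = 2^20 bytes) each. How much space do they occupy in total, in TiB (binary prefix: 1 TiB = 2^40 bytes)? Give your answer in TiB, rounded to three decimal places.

Total = 8,996 × 6.503 MiB = 58500.988 MiB
= 58500.988 × 1,048,576 bytes = 61,342,731,993.088 bytes
1 TiB = 1,099,511,627,776 bytes
61,342,731,993.088 / 1,099,511,627,776 = 0.056 TiB

0.056 TiB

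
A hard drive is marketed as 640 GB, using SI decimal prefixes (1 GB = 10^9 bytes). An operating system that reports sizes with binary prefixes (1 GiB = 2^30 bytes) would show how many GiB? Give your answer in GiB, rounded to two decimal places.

596.05 GiB

640 GB × 1,000,000,000 bytes/GB = 640,000,000,000 bytes
1 GiB = 2^30 bytes = 1,073,741,824 bytes
640,000,000,000 / 1,073,741,824 = 596.05 GiB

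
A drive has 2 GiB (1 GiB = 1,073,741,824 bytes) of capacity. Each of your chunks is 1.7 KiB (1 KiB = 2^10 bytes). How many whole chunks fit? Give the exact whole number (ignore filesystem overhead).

Capacity: 2 GiB = 2,147,483,648 bytes
Per item: 1.7 KiB = 1,740.8 bytes
⌊2,147,483,648 / 1,740.8⌋ = 1,233,618

1,233,618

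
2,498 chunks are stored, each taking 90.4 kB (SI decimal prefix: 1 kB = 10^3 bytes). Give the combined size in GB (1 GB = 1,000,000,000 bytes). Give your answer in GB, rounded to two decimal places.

Total = 2,498 × 90.4 kB = 225819.2 kB
= 225819.2 × 1,000 bytes = 225,819,200 bytes
1 GB = 1,000,000,000 bytes
225,819,200 / 1,000,000,000 = 0.23 GB

0.23 GB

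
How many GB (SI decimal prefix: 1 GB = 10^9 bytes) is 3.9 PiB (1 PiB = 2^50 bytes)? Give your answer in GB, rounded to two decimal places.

3.9 PiB = 3.9 × 2^50 bytes = 4,391,009,636,686,233.6 bytes
1 GB = 10^9 bytes = 1,000,000,000 bytes
4,391,009,636,686,233.6 / 1,000,000,000 = 4,391,009.64 GB

4,391,009.64 GB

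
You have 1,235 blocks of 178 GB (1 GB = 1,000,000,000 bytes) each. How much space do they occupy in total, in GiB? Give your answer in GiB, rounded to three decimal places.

204,732.642 GiB

Total = 1,235 × 178 GB = 219,830 GB
= 219,830 × 1,000,000,000 bytes = 219,830,000,000,000 bytes
1 GiB = 1,073,741,824 bytes
219,830,000,000,000 / 1,073,741,824 = 204,732.642 GiB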